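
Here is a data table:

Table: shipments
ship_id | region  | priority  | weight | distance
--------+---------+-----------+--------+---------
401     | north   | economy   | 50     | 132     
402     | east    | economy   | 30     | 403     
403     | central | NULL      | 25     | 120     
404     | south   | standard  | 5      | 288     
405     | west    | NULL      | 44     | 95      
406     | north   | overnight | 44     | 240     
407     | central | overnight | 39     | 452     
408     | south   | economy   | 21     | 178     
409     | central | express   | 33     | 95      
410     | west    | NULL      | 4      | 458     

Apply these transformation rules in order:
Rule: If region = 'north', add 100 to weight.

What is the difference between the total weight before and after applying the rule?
200

Step 1: Original sum of weight = 295
Step 2: 2 records have region = 'north'
Step 3: Each affected record changes by 100
Step 4: Total change = 2 × 100 = 200
Step 5: New sum = 295 + 200 = 495
Step 6: Difference = |495 - 295| = 200
        (Sum increased by 200)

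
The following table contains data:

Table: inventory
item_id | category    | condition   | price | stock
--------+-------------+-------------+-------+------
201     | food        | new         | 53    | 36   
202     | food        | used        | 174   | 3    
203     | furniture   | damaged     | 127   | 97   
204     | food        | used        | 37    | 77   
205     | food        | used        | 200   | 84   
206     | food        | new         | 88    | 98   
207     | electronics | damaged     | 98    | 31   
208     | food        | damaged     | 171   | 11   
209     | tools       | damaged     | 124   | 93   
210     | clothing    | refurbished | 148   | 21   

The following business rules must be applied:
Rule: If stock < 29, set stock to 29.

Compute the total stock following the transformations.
603

Step 1: 3 records have stock < 29
Step 2: These records originally summed to 35
Step 3: After setting to minimum: 3 × 29 = 87
Step 4: Unaffected records sum: 516
Step 5: Final sum = 87 + 516 = 603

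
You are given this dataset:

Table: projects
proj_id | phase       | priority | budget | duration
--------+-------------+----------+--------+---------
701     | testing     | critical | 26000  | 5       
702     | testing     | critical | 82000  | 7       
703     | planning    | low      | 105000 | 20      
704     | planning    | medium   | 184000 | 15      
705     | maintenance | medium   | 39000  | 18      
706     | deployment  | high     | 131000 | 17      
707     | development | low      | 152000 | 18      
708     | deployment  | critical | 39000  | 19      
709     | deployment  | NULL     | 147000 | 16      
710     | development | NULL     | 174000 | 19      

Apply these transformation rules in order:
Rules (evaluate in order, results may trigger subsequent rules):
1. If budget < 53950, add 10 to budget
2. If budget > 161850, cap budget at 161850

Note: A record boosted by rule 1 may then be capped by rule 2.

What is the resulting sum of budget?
1044730

Step 1: Apply rule 1 to records with budget < 53950
  - 3 records get bonus of 10
  - Of these, 0 records then exceed 161850 and get capped
Step 2: Apply rule 2 to records with budget > 161850
  - 2 records (original) are capped
Step 3: Calculate final sum = 1044730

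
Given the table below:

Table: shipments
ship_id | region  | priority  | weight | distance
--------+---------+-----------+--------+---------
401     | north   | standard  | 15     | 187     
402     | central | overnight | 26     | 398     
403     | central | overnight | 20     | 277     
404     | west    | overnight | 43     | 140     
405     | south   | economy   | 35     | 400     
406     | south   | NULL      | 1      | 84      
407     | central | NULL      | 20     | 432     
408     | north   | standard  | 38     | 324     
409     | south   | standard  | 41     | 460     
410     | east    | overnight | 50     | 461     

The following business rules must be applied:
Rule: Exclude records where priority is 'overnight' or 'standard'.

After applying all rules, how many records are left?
3

Step 1: Count records to exclude
  - 4 (overnight) + 3 (standard) = 7 records
Step 2: Total records: 10
Step 3: Remaining = 10 - 7 = 3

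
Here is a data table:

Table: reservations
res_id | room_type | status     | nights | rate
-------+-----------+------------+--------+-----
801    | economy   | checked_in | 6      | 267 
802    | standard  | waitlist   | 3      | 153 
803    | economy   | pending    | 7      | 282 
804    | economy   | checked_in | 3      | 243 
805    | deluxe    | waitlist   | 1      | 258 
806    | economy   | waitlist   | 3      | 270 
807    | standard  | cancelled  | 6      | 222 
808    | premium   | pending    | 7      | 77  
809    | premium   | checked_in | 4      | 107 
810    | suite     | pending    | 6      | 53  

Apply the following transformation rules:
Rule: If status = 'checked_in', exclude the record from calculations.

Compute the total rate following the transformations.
1315

Step 1: Identify records where status = 'checked_in'
Step 2: The excluded records sum to 617
Step 3: Original total rate = 1932
Step 4: Remaining total = 1932 - 617 = 1315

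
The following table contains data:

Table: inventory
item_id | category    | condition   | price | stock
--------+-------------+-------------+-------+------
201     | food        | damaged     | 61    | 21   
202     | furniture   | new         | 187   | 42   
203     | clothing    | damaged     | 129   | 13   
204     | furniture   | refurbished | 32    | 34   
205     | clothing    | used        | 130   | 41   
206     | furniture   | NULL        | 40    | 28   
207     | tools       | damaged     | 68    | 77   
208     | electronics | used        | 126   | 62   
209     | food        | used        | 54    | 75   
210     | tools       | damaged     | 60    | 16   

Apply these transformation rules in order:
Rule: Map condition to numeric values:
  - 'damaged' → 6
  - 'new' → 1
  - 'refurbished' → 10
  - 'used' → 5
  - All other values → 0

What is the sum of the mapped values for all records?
50

Step 1: Apply mapping to each record
Step 2: Count by status:
  'damaged': 4 records × 6 = 24
  'new': 1 records × 1 = 1
  'refurbished': 1 records × 10 = 10
  'used': 3 records × 5 = 15
Step 3: Sum all mapped values = 50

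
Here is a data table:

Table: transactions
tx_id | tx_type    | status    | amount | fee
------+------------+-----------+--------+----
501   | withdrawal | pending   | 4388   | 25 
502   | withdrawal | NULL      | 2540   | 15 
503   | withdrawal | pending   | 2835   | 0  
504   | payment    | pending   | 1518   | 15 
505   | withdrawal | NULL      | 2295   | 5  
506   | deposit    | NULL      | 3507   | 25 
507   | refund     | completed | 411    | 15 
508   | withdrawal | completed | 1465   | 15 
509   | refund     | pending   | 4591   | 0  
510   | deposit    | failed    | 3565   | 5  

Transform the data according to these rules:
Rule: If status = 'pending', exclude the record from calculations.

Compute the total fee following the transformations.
80

Step 1: Identify records where status = 'pending'
Step 2: The excluded records sum to 40
Step 3: Original total fee = 120
Step 4: Remaining total = 120 - 40 = 80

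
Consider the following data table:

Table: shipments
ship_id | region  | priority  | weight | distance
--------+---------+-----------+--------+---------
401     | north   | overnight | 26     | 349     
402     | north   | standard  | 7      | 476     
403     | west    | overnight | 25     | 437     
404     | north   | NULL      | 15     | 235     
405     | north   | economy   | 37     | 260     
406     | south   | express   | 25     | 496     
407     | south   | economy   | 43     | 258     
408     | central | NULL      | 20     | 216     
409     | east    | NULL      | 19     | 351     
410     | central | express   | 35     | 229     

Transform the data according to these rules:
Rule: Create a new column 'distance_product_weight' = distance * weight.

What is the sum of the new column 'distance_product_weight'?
78974

Step 1: For each record, compute distance * weight
Example calculations:
  349 * 26 = 9074
  476 * 7 = 3332
  437 * 25 = 10925
  ...
Step 2: Sum all derived values
Step 3: Total = 78974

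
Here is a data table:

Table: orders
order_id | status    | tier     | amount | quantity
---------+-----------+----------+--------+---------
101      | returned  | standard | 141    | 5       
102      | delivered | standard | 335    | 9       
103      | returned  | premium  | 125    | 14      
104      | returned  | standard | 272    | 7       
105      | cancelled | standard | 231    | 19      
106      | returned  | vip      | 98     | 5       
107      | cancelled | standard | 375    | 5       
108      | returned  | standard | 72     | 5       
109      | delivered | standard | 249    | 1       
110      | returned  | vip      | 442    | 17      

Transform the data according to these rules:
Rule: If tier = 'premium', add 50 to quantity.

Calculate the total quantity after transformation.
137

Step 1: Count records where tier = 'premium': 1
Step 2: Total bonus added: 1 × 50 = 50
Step 3: Original sum of quantity: 87
Step 4: Final sum = 87 + 50 = 137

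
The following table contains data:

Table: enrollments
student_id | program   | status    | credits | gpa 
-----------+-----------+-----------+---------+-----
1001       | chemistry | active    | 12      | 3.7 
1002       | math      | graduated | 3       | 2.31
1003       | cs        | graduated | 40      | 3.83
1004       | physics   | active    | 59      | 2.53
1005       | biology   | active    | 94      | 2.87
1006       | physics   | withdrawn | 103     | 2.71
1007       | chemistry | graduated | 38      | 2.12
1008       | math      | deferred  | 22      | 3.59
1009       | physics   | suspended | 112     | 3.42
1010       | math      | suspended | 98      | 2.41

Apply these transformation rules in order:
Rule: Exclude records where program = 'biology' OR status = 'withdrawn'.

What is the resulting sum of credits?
384

Step 1: Find records where program = 'biology' OR status = 'withdrawn'
Step 2: 2 records match, summing to 197
Step 3: Original sum: 581
Step 4: Remaining sum = 581 - 197 = 384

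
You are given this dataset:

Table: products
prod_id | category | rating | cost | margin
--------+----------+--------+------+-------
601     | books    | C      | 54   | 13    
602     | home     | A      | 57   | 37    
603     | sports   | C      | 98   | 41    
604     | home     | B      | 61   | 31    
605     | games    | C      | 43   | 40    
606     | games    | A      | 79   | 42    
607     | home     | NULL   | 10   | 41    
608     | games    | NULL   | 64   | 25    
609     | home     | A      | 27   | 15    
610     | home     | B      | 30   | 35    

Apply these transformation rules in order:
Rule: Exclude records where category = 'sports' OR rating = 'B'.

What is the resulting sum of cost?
334

Step 1: Find records where category = 'sports' OR rating = 'B'
Step 2: 3 records match, summing to 189
Step 3: Original sum: 523
Step 4: Remaining sum = 523 - 189 = 334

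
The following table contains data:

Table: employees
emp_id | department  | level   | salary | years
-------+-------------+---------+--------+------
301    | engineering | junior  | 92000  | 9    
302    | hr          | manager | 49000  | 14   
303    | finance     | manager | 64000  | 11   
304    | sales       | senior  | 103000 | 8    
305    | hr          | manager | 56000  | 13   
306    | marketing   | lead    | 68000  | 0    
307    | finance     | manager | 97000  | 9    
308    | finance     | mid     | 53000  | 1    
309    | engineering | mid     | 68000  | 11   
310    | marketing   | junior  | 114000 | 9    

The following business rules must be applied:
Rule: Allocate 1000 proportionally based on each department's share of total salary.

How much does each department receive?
engineering: 209.42, finance: 280.1, hr: 137.43, marketing: 238.22, sales: 134.82

Step 1: Calculate total salary = 764000
Step 2: Calculate each department's proportion:
  engineering: 160000/764000 = 20.94% → 209.42
  finance: 214000/764000 = 28.01% → 280.1
  hr: 105000/764000 = 13.74% → 137.43
  marketing: 182000/764000 = 23.82% → 238.22
  sales: 103000/764000 = 13.48% → 134.82
Step 3: Verify: sum of allocations ≈ 1000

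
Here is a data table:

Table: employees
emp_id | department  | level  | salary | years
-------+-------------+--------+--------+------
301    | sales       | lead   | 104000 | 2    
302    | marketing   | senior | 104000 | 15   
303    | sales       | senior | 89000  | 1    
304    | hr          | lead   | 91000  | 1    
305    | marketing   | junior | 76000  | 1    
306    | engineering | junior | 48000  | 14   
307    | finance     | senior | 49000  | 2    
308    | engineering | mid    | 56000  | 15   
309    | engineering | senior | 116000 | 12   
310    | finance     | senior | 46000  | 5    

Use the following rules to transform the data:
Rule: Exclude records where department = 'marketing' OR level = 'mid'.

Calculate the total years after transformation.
37

Step 1: Find records where department = 'marketing' OR level = 'mid'
Step 2: 3 records match, summing to 31
Step 3: Original sum: 68
Step 4: Remaining sum = 68 - 31 = 37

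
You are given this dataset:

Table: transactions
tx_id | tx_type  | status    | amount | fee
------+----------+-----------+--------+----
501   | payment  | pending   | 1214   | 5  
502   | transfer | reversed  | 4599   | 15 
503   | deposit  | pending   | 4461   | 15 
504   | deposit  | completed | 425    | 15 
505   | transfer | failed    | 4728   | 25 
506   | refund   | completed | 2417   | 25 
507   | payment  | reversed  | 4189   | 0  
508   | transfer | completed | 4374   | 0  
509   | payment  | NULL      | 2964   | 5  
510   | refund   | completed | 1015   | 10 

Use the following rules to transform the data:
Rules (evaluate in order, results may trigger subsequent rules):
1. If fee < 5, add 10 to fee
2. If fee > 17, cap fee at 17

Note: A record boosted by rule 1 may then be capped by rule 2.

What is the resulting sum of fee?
119

Step 1: Apply rule 1 to records with fee < 5
  - 2 records get bonus of 10
  - Of these, 0 records then exceed 17 and get capped
Step 2: Apply rule 2 to records with fee > 17
  - 2 records (original) are capped
Step 3: Calculate final sum = 119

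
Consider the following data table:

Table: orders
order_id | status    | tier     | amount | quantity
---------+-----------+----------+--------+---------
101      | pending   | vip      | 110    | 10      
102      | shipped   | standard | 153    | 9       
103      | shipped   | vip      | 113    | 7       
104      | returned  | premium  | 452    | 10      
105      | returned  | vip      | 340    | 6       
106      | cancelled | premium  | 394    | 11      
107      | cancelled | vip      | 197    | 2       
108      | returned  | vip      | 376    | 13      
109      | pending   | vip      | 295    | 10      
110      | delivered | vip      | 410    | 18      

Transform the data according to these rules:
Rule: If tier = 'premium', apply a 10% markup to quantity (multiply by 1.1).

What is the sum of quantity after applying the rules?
98.1

Step 1: Records with tier = 'premium' have total quantity = 21
Step 2: Apply multiplier: 21 × 1.1 = 23.1
Step 3: Other records total: 75
Step 4: Final sum = 23.1 + 75 = 98.1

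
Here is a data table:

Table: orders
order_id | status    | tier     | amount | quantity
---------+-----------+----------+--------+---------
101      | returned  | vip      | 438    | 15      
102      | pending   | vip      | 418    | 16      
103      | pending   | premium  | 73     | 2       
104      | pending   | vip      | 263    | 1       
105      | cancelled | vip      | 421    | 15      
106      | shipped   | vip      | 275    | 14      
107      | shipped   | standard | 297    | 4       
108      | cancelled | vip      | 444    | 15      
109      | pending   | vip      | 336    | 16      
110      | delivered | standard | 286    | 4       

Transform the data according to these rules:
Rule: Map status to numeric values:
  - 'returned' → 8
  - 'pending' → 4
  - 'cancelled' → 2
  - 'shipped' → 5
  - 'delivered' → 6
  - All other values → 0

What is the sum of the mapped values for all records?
44

Step 1: Apply mapping to each record
Step 2: Count by status:
  'returned': 1 records × 8 = 8
  'pending': 4 records × 4 = 16
  'cancelled': 2 records × 2 = 4
  'shipped': 2 records × 5 = 10
  'delivered': 1 records × 6 = 6
Step 3: Sum all mapped values = 44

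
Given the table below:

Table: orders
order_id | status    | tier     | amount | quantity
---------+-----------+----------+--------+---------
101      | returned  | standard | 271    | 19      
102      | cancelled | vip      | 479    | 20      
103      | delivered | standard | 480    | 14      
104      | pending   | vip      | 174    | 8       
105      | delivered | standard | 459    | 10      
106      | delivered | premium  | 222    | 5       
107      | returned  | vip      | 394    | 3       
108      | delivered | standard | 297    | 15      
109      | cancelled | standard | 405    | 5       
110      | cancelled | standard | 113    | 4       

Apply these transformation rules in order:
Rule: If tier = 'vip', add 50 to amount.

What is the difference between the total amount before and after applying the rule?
150

Step 1: Original sum of amount = 3294
Step 2: 3 records have tier = 'vip'
Step 3: Each affected record changes by 50
Step 4: Total change = 3 × 50 = 150
Step 5: New sum = 3294 + 150 = 3444
Step 6: Difference = |3444 - 3294| = 150
        (Sum increased by 150)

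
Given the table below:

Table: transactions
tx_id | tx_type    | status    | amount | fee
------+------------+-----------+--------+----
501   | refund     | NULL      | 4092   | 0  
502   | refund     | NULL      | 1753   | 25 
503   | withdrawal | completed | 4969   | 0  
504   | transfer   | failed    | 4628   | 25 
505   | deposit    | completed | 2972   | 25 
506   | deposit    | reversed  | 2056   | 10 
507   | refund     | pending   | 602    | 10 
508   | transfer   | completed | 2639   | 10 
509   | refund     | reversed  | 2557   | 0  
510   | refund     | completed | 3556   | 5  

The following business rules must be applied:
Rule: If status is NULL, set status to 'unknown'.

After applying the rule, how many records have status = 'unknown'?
2

Step 1: Count records where status IS NULL
Step 2: Found 2 records with NULL status
Step 3: These records will have status set to 'unknown'
Step 4: Records already having status = 'unknown': 0
Step 5: Answer: 2 + 0 = 2 records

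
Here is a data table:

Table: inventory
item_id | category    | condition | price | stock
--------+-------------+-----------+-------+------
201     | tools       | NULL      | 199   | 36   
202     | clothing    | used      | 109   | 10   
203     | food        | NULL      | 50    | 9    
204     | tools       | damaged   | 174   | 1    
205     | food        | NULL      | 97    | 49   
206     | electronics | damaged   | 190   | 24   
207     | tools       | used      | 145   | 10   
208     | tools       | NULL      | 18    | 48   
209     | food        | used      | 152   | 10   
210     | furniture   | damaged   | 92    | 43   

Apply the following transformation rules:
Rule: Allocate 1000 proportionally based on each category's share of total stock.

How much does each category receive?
clothing: 41.67, electronics: 100.0, food: 283.33, furniture: 179.17, tools: 395.83

Step 1: Calculate total stock = 240
Step 2: Calculate each category's proportion:
  clothing: 10/240 = 4.17% → 41.67
  electronics: 24/240 = 10.00% → 100.0
  food: 68/240 = 28.33% → 283.33
  furniture: 43/240 = 17.92% → 179.17
  tools: 95/240 = 39.58% → 395.83
Step 3: Verify: sum of allocations ≈ 1000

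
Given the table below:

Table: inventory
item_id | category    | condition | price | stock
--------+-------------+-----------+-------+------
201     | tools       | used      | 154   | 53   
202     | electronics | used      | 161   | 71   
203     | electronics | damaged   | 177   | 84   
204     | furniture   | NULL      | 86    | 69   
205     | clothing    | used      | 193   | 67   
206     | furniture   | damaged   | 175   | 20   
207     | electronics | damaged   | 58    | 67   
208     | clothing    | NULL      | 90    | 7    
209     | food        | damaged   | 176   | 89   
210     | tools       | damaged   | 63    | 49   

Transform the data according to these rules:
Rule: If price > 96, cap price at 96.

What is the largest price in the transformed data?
96

Step 1: Original maximum price = 193
Step 2: Apply cap at 96
Step 3: 6 records had price > 96 and were capped
Step 4: Maximum after transformation = 96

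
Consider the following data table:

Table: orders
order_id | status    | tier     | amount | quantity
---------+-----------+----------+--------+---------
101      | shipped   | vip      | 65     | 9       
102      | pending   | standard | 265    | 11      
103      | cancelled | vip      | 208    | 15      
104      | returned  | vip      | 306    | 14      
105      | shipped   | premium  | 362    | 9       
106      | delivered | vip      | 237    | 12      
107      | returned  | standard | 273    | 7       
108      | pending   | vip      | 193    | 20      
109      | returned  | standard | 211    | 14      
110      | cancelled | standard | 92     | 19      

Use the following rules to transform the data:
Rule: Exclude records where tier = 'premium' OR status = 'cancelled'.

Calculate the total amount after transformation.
1550

Step 1: Find records where tier = 'premium' OR status = 'cancelled'
Step 2: 3 records match, summing to 662
Step 3: Original sum: 2212
Step 4: Remaining sum = 2212 - 662 = 1550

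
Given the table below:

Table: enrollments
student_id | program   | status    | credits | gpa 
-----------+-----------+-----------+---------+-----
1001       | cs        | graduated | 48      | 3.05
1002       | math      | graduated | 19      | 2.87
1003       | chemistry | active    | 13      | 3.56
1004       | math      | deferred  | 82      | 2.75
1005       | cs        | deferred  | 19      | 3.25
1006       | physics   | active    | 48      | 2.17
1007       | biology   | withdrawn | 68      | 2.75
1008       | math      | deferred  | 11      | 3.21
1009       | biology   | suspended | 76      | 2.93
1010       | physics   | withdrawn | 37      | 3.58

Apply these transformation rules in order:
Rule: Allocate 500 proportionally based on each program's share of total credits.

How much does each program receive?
biology: 171.02, chemistry: 15.44, cs: 79.57, math: 133.02, physics: 100.95

Step 1: Calculate total credits = 421
Step 2: Calculate each program's proportion:
  biology: 144/421 = 34.20% → 171.02
  chemistry: 13/421 = 3.09% → 15.44
  cs: 67/421 = 15.91% → 79.57
  math: 112/421 = 26.60% → 133.02
  physics: 85/421 = 20.19% → 100.95
Step 3: Verify: sum of allocations ≈ 500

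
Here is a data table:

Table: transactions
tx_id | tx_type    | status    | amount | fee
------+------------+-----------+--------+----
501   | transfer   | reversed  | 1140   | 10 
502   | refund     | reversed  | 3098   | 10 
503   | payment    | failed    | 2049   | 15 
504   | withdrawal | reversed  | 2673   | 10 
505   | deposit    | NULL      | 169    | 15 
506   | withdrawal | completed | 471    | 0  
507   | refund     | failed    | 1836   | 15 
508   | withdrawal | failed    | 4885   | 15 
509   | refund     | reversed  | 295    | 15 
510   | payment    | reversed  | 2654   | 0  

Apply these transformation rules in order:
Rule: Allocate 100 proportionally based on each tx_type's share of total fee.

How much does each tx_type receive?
deposit: 14.29, payment: 14.29, refund: 38.1, transfer: 9.52, withdrawal: 23.81

Step 1: Calculate total fee = 105
Step 2: Calculate each tx_type's proportion:
  deposit: 15/105 = 14.29% → 14.29
  payment: 15/105 = 14.29% → 14.29
  refund: 40/105 = 38.10% → 38.1
  transfer: 10/105 = 9.52% → 9.52
  withdrawal: 25/105 = 23.81% → 23.81
Step 3: Verify: sum of allocations ≈ 100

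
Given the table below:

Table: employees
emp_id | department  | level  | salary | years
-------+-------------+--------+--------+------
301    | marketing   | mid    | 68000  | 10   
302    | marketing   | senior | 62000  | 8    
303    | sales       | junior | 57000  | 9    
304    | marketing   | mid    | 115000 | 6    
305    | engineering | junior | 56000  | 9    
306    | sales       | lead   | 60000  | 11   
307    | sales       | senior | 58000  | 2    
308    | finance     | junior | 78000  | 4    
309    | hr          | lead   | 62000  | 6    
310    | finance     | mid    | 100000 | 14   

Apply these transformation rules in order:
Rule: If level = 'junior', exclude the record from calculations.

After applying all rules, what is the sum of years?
57

Step 1: Identify records where level = 'junior'
Step 2: The excluded records sum to 22
Step 3: Original total years = 79
Step 4: Remaining total = 79 - 22 = 57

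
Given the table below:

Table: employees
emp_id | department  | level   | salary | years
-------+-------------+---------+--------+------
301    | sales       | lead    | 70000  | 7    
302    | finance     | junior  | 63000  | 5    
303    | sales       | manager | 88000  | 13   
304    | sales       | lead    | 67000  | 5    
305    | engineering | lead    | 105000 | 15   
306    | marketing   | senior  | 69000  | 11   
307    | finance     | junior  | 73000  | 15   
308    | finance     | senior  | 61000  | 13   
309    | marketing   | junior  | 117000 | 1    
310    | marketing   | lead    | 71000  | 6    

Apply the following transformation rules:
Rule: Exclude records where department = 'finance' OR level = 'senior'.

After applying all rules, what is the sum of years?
47

Step 1: Find records where department = 'finance' OR level = 'senior'
Step 2: 4 records match, summing to 44
Step 3: Original sum: 91
Step 4: Remaining sum = 91 - 44 = 47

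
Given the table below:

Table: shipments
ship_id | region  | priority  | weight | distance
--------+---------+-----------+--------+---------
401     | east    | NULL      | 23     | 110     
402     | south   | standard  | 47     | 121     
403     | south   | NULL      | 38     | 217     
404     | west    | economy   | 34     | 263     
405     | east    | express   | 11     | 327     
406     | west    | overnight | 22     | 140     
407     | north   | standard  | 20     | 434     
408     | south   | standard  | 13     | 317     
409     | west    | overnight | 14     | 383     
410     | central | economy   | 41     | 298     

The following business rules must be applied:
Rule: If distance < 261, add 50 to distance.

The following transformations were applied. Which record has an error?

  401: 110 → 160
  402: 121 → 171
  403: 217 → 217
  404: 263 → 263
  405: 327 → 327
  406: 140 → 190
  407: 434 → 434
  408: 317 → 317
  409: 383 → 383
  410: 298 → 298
Record 403 has an error. The correct transformed value should be 267, not 217.

Step 1: Check each record against the rule
Step 2: Record 403 has distance = 217
Step 3: Since 217 < 261, the bonus should have been applied
Step 4: Correct value = 267, but claimed value = 217
Conclusion: Record 403 has the error.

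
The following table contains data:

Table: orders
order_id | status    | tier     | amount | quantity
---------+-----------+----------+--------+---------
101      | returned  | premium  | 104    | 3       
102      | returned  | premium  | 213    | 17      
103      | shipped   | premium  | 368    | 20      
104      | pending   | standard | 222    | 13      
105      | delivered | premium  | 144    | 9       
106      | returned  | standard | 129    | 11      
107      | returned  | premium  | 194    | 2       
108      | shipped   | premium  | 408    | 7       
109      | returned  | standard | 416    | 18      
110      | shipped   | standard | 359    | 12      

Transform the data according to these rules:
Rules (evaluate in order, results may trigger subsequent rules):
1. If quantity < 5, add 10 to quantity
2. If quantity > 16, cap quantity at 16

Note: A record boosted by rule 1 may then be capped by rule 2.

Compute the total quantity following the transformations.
125

Step 1: Apply rule 1 to records with quantity < 5
  - 2 records get bonus of 10
  - Of these, 0 records then exceed 16 and get capped
Step 2: Apply rule 2 to records with quantity > 16
  - 3 records (original) are capped
Step 3: Calculate final sum = 125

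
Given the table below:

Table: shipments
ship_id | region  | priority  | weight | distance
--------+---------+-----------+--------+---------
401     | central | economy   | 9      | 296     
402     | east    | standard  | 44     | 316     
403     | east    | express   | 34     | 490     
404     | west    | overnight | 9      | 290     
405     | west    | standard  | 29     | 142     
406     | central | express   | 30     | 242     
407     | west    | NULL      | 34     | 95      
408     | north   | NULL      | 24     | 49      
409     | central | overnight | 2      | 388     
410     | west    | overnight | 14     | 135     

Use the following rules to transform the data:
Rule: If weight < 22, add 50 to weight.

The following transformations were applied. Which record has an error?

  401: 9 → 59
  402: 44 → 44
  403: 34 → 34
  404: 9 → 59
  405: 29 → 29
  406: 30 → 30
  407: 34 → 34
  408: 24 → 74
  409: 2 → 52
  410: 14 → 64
Record 408 has an error. The correct transformed value should be 24, not 74.

Step 1: Check each record against the rule
Step 2: Record 408 has weight = 24
Step 3: Since 24 >= 22, the bonus should not have been applied
Step 4: Correct value = 24, but claimed value = 74
Conclusion: Record 408 has the error.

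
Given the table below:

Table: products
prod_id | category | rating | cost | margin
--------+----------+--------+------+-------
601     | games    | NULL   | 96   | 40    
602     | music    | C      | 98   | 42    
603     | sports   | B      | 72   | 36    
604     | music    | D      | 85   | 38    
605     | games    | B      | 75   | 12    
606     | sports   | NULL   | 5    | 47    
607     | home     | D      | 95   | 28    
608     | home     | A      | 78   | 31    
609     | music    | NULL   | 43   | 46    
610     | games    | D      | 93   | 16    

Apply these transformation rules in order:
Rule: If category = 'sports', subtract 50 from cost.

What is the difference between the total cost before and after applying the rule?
100

Step 1: Original sum of cost = 740
Step 2: 2 records have category = 'sports'
Step 3: Each affected record changes by -50
Step 4: Total change = 2 × -50 = -100
Step 5: New sum = 740 + -100 = 640
Step 6: Difference = |640 - 740| = 100
        (Sum decreased by 100)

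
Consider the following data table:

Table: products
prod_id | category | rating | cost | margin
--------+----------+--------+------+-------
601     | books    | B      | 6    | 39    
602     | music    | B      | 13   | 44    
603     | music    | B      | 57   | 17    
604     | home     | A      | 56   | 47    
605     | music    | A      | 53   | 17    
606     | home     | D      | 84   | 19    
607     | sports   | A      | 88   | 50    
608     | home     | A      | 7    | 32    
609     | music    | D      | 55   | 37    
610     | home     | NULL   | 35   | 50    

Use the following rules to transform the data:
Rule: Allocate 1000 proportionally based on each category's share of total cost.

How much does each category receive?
books: 13.22, home: 400.88, music: 392.07, sports: 193.83

Step 1: Calculate total cost = 454
Step 2: Calculate each category's proportion:
  books: 6/454 = 1.32% → 13.22
  home: 182/454 = 40.09% → 400.88
  music: 178/454 = 39.21% → 392.07
  sports: 88/454 = 19.38% → 193.83
Step 3: Verify: sum of allocations ≈ 1000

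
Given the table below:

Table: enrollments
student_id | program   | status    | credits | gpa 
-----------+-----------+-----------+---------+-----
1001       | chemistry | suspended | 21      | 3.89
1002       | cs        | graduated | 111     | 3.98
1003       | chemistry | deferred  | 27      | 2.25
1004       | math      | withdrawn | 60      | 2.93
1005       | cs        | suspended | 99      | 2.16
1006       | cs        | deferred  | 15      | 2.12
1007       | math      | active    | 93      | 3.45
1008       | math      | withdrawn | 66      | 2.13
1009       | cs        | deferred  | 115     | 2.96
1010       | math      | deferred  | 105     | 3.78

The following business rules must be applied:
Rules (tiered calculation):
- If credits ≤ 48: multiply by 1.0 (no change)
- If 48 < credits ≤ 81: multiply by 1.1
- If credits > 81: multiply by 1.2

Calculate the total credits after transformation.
829.2

Step 1: Tier 1 (credits ≤ 48): 3 records, sum = 63 × 1.0 = 63.0
Step 2: Tier 2 (48 < credits ≤ 81): 2 records, sum = 126 × 1.1 = 138.6
Step 3: Tier 3 (credits > 81): 5 records, sum = 523 × 1.2 = 627.6
Step 4: Final sum = 63.0 + 138.6 + 627.6 = 829.2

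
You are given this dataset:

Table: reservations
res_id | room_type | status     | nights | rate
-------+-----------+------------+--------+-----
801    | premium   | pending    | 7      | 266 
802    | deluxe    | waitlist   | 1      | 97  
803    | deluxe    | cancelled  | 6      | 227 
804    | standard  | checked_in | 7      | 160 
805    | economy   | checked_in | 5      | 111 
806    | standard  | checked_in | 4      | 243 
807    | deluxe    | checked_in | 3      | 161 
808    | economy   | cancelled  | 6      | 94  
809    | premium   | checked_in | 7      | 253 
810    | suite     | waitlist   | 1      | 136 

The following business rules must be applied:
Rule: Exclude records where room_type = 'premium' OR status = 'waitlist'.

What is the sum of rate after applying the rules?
996

Step 1: Find records where room_type = 'premium' OR status = 'waitlist'
Step 2: 4 records match, summing to 752
Step 3: Original sum: 1748
Step 4: Remaining sum = 1748 - 752 = 996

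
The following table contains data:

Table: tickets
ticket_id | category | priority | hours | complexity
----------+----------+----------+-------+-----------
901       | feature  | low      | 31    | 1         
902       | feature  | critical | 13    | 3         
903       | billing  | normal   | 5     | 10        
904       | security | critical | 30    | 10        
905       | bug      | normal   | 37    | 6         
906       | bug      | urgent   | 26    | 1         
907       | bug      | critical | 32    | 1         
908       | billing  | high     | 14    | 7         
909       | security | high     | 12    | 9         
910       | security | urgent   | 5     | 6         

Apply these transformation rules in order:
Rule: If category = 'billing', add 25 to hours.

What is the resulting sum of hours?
255

Step 1: Count records where category = 'billing': 2
Step 2: Total bonus added: 2 × 25 = 50
Step 3: Original sum of hours: 205
Step 4: Final sum = 205 + 50 = 255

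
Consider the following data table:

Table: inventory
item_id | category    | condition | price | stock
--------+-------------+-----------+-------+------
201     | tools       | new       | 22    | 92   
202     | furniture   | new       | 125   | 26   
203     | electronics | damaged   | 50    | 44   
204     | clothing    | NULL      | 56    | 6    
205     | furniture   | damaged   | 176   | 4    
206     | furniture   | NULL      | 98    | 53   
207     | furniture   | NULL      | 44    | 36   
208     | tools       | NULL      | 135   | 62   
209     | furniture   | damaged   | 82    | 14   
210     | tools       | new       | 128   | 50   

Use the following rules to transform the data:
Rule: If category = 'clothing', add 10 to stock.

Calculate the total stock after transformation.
397

Step 1: Count records where category = 'clothing': 1
Step 2: Total bonus added: 1 × 10 = 10
Step 3: Original sum of stock: 387
Step 4: Final sum = 387 + 10 = 397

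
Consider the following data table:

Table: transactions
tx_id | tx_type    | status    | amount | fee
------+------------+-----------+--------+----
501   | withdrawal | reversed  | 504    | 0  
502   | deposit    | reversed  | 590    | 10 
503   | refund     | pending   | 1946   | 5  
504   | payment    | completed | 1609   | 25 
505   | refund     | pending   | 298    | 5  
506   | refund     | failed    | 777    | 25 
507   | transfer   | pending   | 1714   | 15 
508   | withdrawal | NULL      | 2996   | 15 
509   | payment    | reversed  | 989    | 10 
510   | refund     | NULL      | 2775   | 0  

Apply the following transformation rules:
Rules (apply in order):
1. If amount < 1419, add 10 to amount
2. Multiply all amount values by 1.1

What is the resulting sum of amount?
15672.8

Step 1: Apply Rule 1 - Add 10 to records with amount < 1419
  - 5 records affected: 3158 + (5 × 10) = 3208
  - Unaffected records: 11040
  - Sum after Rule 1: 14248
Step 2: Apply Rule 2 - Multiply all by 1.1
  - 14248 × 1.1 = 15672.8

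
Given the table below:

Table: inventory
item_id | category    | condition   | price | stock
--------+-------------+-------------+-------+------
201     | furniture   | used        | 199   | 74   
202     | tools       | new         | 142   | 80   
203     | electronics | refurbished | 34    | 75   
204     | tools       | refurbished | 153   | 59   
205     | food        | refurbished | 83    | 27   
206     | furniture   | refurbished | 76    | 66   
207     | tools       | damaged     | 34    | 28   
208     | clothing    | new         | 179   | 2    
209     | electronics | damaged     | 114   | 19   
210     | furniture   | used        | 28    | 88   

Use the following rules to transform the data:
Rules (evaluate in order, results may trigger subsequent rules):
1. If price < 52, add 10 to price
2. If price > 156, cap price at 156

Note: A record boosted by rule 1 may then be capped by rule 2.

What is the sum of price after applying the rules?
1006

Step 1: Apply rule 1 to records with price < 52
  - 3 records get bonus of 10
  - Of these, 0 records then exceed 156 and get capped
Step 2: Apply rule 2 to records with price > 156
  - 2 records (original) are capped
Step 3: Calculate final sum = 1006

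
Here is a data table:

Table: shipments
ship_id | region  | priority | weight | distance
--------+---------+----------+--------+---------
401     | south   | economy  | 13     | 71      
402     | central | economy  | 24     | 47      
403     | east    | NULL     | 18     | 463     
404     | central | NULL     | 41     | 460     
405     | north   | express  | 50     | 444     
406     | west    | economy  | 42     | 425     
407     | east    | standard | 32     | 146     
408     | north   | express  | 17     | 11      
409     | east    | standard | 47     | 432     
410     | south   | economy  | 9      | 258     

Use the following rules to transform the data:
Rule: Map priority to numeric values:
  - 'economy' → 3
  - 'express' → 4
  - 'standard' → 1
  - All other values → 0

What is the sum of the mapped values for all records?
22

Step 1: Apply mapping to each record
Step 2: Count by status:
  'economy': 4 records × 3 = 12
  'express': 2 records × 4 = 8
  'standard': 2 records × 1 = 2
Step 3: Sum all mapped values = 22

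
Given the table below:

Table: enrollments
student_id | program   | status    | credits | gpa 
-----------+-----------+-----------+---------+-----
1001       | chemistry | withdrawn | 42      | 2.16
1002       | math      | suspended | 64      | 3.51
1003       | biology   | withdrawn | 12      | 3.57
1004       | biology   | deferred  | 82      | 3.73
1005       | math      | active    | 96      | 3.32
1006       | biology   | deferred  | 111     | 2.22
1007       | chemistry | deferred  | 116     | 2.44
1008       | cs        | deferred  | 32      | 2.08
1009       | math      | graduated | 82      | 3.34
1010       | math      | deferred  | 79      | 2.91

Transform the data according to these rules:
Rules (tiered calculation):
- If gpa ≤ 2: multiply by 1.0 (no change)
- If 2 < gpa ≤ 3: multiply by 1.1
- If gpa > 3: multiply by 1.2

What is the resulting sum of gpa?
33.95

Step 1: Tier 1 (gpa ≤ 2): 0 records, sum = 0 × 1.0 = 0.0
Step 2: Tier 2 (2 < gpa ≤ 3): 5 records, sum = 11.81 × 1.1 = 12.99
Step 3: Tier 3 (gpa > 3): 5 records, sum = 17.47 × 1.2 = 20.96
Step 4: Final sum = 0.0 + 12.99 + 20.96 = 33.95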